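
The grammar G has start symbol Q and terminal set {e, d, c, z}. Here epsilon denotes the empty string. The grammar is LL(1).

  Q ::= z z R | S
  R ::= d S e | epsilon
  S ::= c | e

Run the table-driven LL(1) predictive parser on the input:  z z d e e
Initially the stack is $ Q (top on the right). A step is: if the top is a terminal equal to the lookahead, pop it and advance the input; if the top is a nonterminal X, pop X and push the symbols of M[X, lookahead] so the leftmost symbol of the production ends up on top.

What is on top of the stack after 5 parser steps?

     Stack    Input        Action
  1  $ Q      z z d e e $  expand Q ::= z z R
  2  $ R z z  z z d e e $  match z
  3  $ R z    z d e e $    match z
  4  $ R      d e e $      expand R ::= d S e
  5  $ e S d  d e e $      match d
Stack after step 5: $ e S (top = S).

S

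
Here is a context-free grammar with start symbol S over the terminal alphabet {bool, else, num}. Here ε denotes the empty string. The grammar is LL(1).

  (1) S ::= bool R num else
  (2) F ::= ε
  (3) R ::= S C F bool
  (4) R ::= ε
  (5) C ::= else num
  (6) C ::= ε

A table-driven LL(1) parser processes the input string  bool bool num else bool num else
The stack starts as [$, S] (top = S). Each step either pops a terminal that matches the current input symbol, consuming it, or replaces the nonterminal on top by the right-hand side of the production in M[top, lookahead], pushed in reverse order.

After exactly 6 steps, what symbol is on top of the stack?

num

step 1: stack=$ S  input=bool bool num else bool num else $  — expand S ::= bool R num else
step 2: stack=$ else num R bool  input=bool bool num else bool num else $  — match bool
step 3: stack=$ else num R  input=bool num else bool num else $  — expand R ::= S C F bool
step 4: stack=$ else num bool F C S  input=bool num else bool num else $  — expand S ::= bool R num else
step 5: stack=$ else num bool F C else num R bool  input=bool num else bool num else $  — match bool
step 6: stack=$ else num bool F C else num R  input=num else bool num else $  — expand R ::= ε
Stack after step 6: $ else num bool F C else num (top = num).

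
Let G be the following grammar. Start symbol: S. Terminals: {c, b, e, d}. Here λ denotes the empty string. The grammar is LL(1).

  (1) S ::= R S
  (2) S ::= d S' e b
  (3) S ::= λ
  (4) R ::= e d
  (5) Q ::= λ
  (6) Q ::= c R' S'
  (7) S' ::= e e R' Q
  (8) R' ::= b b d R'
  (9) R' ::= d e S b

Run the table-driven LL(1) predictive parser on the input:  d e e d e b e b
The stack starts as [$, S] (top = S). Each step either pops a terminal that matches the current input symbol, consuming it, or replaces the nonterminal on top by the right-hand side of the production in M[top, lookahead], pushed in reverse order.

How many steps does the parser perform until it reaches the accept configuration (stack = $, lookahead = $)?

13

step 1: stack=$ S  input=d e e d e b e b $  — expand S ::= d S' e b
step 2: stack=$ b e S' d  input=d e e d e b e b $  — match d
step 3: stack=$ b e S'  input=e e d e b e b $  — expand S' ::= e e R' Q
step 4: stack=$ b e Q R' e e  input=e e d e b e b $  — match e
step 5: stack=$ b e Q R' e  input=e d e b e b $  — match e
step 6: stack=$ b e Q R'  input=d e b e b $  — expand R' ::= d e S b
step 7: stack=$ b e Q b S e d  input=d e b e b $  — match d
step 8: stack=$ b e Q b S e  input=e b e b $  — match e
step 9: stack=$ b e Q b S  input=b e b $  — expand S ::= λ
step 10: stack=$ b e Q b  input=b e b $  — match b
step 11: stack=$ b e Q  input=e b $  — expand Q ::= λ
step 12: stack=$ b e  input=e b $  — match e
step 13: stack=$ b  input=b $  — match b
Accept reached after 13 steps.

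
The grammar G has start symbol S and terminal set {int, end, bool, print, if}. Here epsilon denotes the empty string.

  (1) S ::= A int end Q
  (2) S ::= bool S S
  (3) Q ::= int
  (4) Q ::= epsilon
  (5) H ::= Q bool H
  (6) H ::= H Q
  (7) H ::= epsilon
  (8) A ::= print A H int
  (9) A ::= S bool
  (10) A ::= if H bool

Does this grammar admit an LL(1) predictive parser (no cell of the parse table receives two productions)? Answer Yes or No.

FIRST(S) = {bool, if, print}
FIRST(Q) = {epsilon, int}
FIRST(H) = {epsilon, bool, int}
FIRST(A) = {bool, if, print}
FOLLOW(S) = {$, bool, if, print}
FOLLOW(Q) = {$, bool, if, int, print}
FOLLOW(H) = {bool, int}
FOLLOW(A) = {bool, int}
Cell M[A, if] receives both A ::= S bool and A ::= if H bool — the grammar is not LL(1).

No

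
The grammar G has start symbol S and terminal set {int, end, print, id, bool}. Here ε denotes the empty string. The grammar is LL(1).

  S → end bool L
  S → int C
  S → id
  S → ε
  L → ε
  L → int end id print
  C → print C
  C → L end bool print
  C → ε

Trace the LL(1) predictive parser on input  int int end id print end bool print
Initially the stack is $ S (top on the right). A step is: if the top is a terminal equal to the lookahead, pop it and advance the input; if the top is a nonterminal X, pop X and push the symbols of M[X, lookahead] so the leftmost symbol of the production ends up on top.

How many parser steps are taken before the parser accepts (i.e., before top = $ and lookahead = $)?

11

      Stack                              Input                                  Action
   1  $ S                                int int end id print end bool print $  expand S → int C
   2  $ C int                            int int end id print end bool print $  match int
   3  $ C                                int end id print end bool print $      expand C → L end bool print
   4  $ print bool end L                 int end id print end bool print $      expand L → int end id print
   5  $ print bool end print id end int  int end id print end bool print $      match int
   6  $ print bool end print id end      end id print end bool print $          match end
   7  $ print bool end print id          id print end bool print $              match id
   8  $ print bool end print             print end bool print $                 match print
   9  $ print bool end                   end bool print $                       match end
  10  $ print bool                       bool print $                           match bool
  11  $ print                            print $                                match print
Accept reached after 11 steps.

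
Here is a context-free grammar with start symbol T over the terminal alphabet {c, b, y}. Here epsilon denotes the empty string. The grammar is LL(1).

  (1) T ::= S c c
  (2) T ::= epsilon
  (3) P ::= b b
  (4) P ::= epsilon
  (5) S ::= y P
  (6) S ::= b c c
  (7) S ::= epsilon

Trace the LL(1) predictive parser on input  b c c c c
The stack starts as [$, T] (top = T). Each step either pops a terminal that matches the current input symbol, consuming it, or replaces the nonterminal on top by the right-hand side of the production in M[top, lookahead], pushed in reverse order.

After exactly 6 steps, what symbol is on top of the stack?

     Stack        Input        Action
  1  $ T          b c c c c $  expand T ::= S c c
  2  $ c c S      b c c c c $  expand S ::= b c c
  3  $ c c c c b  b c c c c $  match b
  4  $ c c c c    c c c c $    match c
  5  $ c c c      c c c $      match c
  6  $ c c        c c $        match c
Stack after step 6: $ c (top = c).

c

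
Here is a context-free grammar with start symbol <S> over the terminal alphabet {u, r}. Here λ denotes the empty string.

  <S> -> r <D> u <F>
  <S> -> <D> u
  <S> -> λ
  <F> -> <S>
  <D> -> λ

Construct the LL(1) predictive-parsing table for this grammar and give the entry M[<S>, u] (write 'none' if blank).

FIRST(<D>) = {λ}
FIRST(<S>) = {λ, r, u}  (via <D> u)
FIRST(<F>) = {λ, r, u}  (via <S>)
FOLLOW(<S>) includes $ since <S> is the start symbol.
FOLLOW(<S>): in <F>-><S>, the suffix after <S> is empty, so FOLLOW(<S>) ⊇ FOLLOW(<F>) = {$}. Thus FOLLOW(<S>) = {$}.
FOLLOW(<F>): in <S>->r <D> u <F>, the suffix after <F> is empty, so FOLLOW(<F>) ⊇ FOLLOW(<S>) = {$}. Thus FOLLOW(<F>) = {$}.
For <S> -> r <D> u <F>: FIRST(r <D> u <F>) = {r}, so it goes in M[<S>, t] for t ∈ {r}.
For <S> -> <D> u: FIRST(<D> u) = {u}, so it goes in M[<S>, t] for t ∈ {u}.
For <S> -> λ: FIRST(λ) = {λ}, so it goes in M[<S>, t] for t ∈ {}; since λ ∈ FIRST, also for every t ∈ FOLLOW(<S>) = {$}.

<S> -> <D> u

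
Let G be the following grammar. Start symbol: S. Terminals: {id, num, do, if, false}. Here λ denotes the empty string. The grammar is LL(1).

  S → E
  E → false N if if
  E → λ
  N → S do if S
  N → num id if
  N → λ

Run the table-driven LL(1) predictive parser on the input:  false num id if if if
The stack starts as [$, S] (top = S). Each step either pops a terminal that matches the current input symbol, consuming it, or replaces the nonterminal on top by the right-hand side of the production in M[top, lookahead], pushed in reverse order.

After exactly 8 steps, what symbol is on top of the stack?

     Stack              Input                    Action
  1  $ S                false num id if if if $  expand S → E
  2  $ E                false num id if if if $  expand E → false N if if
  3  $ if if N false    false num id if if if $  match false
  4  $ if if N          num id if if if $        expand N → num id if
  5  $ if if if id num  num id if if if $        match num
  6  $ if if if id      id if if if $            match id
  7  $ if if if         if if if $               match if
  8  $ if if            if if $                  match if
Stack after step 8: $ if (top = if).

if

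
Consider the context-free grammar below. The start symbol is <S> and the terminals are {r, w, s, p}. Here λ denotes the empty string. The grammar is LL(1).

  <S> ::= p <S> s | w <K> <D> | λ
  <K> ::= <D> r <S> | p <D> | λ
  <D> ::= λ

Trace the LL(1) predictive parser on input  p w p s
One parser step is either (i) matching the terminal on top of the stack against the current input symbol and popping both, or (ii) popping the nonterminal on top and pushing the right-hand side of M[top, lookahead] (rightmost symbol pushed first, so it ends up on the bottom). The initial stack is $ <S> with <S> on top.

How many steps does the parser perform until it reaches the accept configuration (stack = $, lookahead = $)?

9

step 1: stack=$ <S>  input=p w p s $  — expand <S> ::= p <S> s
step 2: stack=$ s <S> p  input=p w p s $  — match p
step 3: stack=$ s <S>  input=w p s $  — expand <S> ::= w <K> <D>
step 4: stack=$ s <D> <K> w  input=w p s $  — match w
step 5: stack=$ s <D> <K>  input=p s $  — expand <K> ::= p <D>
step 6: stack=$ s <D> <D> p  input=p s $  — match p
step 7: stack=$ s <D> <D>  input=s $  — expand <D> ::= λ
step 8: stack=$ s <D>  input=s $  — expand <D> ::= λ
step 9: stack=$ s  input=s $  — match s
Accept reached after 9 steps.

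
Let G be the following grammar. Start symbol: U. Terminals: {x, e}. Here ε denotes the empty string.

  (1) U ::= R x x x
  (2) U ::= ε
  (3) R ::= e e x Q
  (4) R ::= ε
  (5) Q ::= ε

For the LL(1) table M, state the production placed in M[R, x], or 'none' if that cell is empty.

R ::= ε

FIRST(R): from R::=e e x Q we get {e}; from R::=ε we get {ε}. So FIRST(R) = {ε, e}.
FIRST(Q): from Q::=ε we get {ε}. So FIRST(Q) = {ε}.
FIRST(U): from U::=R x x x we get {e, x}; from U::=ε we get {ε}. So FIRST(U) = {ε, e, x}.
FOLLOW(U) includes $ since U is the start symbol.
FOLLOW(R): in U::=R x x x, R is followed by x x x with FIRST {x}. Thus FOLLOW(R) = {x}.
For R ::= e e x Q: FIRST(e e x Q) = {e}, so it goes in M[R, t] for t ∈ {e}.
For R ::= ε: FIRST(ε) = {ε}, so it goes in M[R, t] for t ∈ {}; since ε ∈ FIRST, also for every t ∈ FOLLOW(R) = {x}.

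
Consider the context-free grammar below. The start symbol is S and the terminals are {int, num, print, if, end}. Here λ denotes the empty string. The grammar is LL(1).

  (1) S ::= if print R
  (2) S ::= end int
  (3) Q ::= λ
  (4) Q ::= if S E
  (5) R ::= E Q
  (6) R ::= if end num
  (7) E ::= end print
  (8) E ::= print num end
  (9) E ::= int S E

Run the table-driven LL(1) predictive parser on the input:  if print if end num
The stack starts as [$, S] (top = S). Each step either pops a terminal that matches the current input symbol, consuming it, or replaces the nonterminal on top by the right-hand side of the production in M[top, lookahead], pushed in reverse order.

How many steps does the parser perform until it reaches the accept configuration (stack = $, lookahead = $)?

     Stack         Input                  Action
  1  $ S           if print if end num $  expand S ::= if print R
  2  $ R print if  if print if end num $  match if
  3  $ R print     print if end num $     match print
  4  $ R           if end num $           expand R ::= if end num
  5  $ num end if  if end num $           match if
  6  $ num end     end num $              match end
  7  $ num         num $                  match num
Accept reached after 7 steps.

7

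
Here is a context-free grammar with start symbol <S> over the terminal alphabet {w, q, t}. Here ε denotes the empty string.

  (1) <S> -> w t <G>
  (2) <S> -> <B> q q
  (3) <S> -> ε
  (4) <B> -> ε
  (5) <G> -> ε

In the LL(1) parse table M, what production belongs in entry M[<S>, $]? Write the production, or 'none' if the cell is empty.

FIRST(<B>): from <B>->ε we get {ε}. So FIRST(<B>) = {ε}.
FIRST(<G>): from <G>->ε we get {ε}. So FIRST(<G>) = {ε}.
FIRST(<S>): from <S>->w t <G> we get {w}; from <S>-><B> q q we get {q}; from <S>->ε we get {ε}. So FIRST(<S>) = {ε, q, w}.
FOLLOW(<S>) includes $ since <S> is the start symbol.
FOLLOW(<S>): <S> appears on no right-hand side. Thus FOLLOW(<S>) = {$}.
For <S> -> w t <G>: FIRST(w t <G>) = {w}, so it goes in M[<S>, t] for t ∈ {w}.
For <S> -> <B> q q: FIRST(<B> q q) = {q}, so it goes in M[<S>, t] for t ∈ {q}.
For <S> -> ε: FIRST(ε) = {ε}, so it goes in M[<S>, t] for t ∈ {}; since ε ∈ FIRST, also for every t ∈ FOLLOW(<S>) = {$}.

<S> -> ε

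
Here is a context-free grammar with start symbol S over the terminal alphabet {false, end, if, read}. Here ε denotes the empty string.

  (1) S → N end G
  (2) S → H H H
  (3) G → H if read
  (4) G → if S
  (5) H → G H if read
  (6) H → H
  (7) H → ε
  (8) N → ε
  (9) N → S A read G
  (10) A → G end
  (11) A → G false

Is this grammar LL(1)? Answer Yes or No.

No

FIRST(S) = {ε, end, if}
FIRST(G) = {if}
FIRST(H) = {ε, if}
FIRST(N) = {ε, end, if}
FIRST(A) = {if}
FOLLOW(S) = {$, end, false, if}
FOLLOW(G) = {$, end, false, if}
FOLLOW(H) = {$, end, false, if}
FOLLOW(N) = {end}
FOLLOW(A) = {read}
Cell M[A, if] receives both A → G end and A → G false — the grammar is not LL(1).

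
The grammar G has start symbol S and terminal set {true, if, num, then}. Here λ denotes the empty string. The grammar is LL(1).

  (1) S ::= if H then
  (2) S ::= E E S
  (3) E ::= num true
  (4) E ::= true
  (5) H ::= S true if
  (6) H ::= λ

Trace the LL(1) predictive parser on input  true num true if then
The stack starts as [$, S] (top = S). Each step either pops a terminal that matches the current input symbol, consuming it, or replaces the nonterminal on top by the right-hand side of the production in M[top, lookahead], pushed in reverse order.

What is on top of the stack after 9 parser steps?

then

step 1: stack=$ S  input=true num true if then $  — expand S ::= E E S
step 2: stack=$ S E E  input=true num true if then $  — expand E ::= true
step 3: stack=$ S E true  input=true num true if then $  — match true
step 4: stack=$ S E  input=num true if then $  — expand E ::= num true
step 5: stack=$ S true num  input=num true if then $  — match num
step 6: stack=$ S true  input=true if then $  — match true
step 7: stack=$ S  input=if then $  — expand S ::= if H then
step 8: stack=$ then H if  input=if then $  — match if
step 9: stack=$ then H  input=then $  — expand H ::= λ
Stack after step 9: $ then (top = then).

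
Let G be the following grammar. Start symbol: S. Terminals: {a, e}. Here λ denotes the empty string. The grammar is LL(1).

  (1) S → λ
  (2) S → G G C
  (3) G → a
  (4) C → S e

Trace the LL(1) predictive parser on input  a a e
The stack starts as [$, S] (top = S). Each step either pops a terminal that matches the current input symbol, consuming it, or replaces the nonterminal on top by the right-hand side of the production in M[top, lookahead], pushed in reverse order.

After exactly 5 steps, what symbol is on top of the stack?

C

step 1: stack=$ S  input=a a e $  — expand S → G G C
step 2: stack=$ C G G  input=a a e $  — expand G → a
step 3: stack=$ C G a  input=a a e $  — match a
step 4: stack=$ C G  input=a e $  — expand G → a
step 5: stack=$ C a  input=a e $  — match a
Stack after step 5: $ C (top = C).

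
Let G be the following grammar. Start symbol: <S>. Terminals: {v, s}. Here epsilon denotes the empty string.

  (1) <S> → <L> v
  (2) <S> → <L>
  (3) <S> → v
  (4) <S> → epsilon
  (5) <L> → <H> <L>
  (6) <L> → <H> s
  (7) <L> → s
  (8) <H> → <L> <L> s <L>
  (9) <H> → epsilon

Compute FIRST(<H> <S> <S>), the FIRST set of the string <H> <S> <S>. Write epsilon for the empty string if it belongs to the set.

FIRST(<S>) = {epsilon, s, v}  (via <L> v, <L>)
FIRST(<L>) = {s}  (via <H> <L>, <H> s)
FIRST(<H>) = {epsilon, s}  (via <L> <L> s <L>)
FIRST(<H> <S> <S>): take FIRST of each symbol in turn, carrying on past any symbol whose FIRST contains epsilon; result {epsilon, s, v}.

{epsilon, s, v}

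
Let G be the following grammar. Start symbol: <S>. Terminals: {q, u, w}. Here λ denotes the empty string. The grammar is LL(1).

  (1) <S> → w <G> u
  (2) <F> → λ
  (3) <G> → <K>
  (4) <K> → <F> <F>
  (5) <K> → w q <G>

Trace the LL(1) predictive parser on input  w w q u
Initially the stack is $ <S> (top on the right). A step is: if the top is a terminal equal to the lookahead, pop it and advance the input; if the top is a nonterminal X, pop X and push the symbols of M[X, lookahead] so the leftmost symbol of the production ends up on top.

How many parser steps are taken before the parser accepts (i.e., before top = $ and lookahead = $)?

step 1: stack=$ <S>  input=w w q u $  — expand <S> → w <G> u
step 2: stack=$ u <G> w  input=w w q u $  — match w
step 3: stack=$ u <G>  input=w q u $  — expand <G> → <K>
step 4: stack=$ u <K>  input=w q u $  — expand <K> → w q <G>
step 5: stack=$ u <G> q w  input=w q u $  — match w
step 6: stack=$ u <G> q  input=q u $  — match q
step 7: stack=$ u <G>  input=u $  — expand <G> → <K>
step 8: stack=$ u <K>  input=u $  — expand <K> → <F> <F>
step 9: stack=$ u <F> <F>  input=u $  — expand <F> → λ
step 10: stack=$ u <F>  input=u $  — expand <F> → λ
step 11: stack=$ u  input=u $  — match u
Accept reached after 11 steps.

11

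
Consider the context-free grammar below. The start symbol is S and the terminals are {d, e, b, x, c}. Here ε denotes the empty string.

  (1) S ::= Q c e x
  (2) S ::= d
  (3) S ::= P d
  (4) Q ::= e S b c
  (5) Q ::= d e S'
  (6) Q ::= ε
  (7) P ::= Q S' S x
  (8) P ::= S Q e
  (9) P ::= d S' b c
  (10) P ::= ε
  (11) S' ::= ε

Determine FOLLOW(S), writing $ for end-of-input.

FIRST(Q) = {ε, d, e}
FIRST(S') = {ε}
FIRST(S) = {c, d, e}  (via Q c e x, P d)
FIRST(P) = {ε, c, d, e}  (via Q S' S x, S Q e)
FOLLOW(S) includes $ since S is the start symbol.
FOLLOW(S): in Q::=e S b c, S is followed by b c with FIRST {b}; in P::=Q S' S x, S is followed by x with FIRST {x}; in P::=S Q e, S is followed by Q e with FIRST {d, e}. Thus FOLLOW(S) = {$, b, d, e, x}.
FOLLOW(Q): in S::=Q c e x, Q is followed by c e x with FIRST {c}; in P::=Q S' S x, Q is followed by S' S x with FIRST {c, d, e}; in P::=S Q e, Q is followed by e with FIRST {e}. Thus FOLLOW(Q) = {c, d, e}.
FOLLOW(P): in S::=P d, P is followed by d with FIRST {d}. Thus FOLLOW(P) = {d}.
FOLLOW(S'): in Q::=d e S', the suffix after S' is empty, so FOLLOW(S') ⊇ FOLLOW(Q) = {c, d, e}; in P::=Q S' S x, S' is followed by S x with FIRST {c, d, e}; in P::=d S' b c, S' is followed by b c with FIRST {b}. Thus FOLLOW(S') = {b, c, d, e}.

{$, b, d, e, x}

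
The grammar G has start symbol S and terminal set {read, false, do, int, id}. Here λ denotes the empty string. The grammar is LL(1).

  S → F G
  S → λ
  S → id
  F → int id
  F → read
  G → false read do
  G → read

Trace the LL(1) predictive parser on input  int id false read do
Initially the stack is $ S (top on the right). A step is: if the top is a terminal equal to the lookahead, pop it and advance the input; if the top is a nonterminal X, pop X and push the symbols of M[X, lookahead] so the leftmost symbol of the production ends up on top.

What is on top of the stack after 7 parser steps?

     Stack            Input                   Action
  1  $ S              int id false read do $  expand S → F G
  2  $ G F            int id false read do $  expand F → int id
  3  $ G id int       int id false read do $  match int
  4  $ G id           id false read do $      match id
  5  $ G              false read do $         expand G → false read do
  6  $ do read false  false read do $         match false
  7  $ do read        read do $               match read
Stack after step 7: $ do (top = do).

do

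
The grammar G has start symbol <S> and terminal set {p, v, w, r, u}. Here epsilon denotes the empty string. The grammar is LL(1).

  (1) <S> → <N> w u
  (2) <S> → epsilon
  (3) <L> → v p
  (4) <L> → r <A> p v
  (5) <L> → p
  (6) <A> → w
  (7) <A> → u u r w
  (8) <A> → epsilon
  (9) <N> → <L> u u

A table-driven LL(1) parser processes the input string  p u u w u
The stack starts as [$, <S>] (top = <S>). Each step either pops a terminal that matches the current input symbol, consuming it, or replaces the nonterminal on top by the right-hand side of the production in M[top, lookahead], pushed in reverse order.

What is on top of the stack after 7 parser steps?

     Stack          Input        Action
  1  $ <S>          p u u w u $  expand <S> → <N> w u
  2  $ u w <N>      p u u w u $  expand <N> → <L> u u
  3  $ u w u u <L>  p u u w u $  expand <L> → p
  4  $ u w u u p    p u u w u $  match p
  5  $ u w u u      u u w u $    match u
  6  $ u w u        u w u $      match u
  7  $ u w          w u $        match w
Stack after step 7: $ u (top = u).

u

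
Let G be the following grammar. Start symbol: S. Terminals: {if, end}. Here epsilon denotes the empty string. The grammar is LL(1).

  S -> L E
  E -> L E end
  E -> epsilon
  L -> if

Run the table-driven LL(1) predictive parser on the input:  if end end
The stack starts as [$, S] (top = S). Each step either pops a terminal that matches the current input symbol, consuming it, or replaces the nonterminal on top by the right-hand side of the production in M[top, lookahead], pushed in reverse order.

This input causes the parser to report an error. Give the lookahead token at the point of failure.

step 1: stack=$ S  input=if end end $  — expand S -> L E
step 2: stack=$ E L  input=if end end $  — expand L -> if
step 3: stack=$ E if  input=if end end $  — match if
step 4: stack=$ E  input=end end $  — expand E -> epsilon
step 5: stack=$  input=end end $  — error: stack empty but input remains

end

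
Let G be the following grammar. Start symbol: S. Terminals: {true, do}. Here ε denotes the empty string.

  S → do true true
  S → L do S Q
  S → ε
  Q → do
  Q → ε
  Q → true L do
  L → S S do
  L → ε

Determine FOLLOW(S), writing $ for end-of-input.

{$, do, true}

FIRST(Q) = {ε, do, true}
FIRST(S) = {ε, do}  (via L do S Q)
FIRST(L) = {ε, do}  (via S S do)
FOLLOW(S) includes $ since S is the start symbol.
FOLLOW(S): in S→L do S Q, S is followed by Q with FIRST {ε, do, true}; in S→L do S Q, the suffix after S is nullable (adds nothing new); in L→S S do (occurrence 1), S is followed by S do with FIRST {do}; in L→S S do (occurrence 2), S is followed by do with FIRST {do}. Thus FOLLOW(S) = {$, do, true}.
FOLLOW(Q): in S→L do S Q, the suffix after Q is empty, so FOLLOW(Q) ⊇ FOLLOW(S) = {$, do, true}. Thus FOLLOW(Q) = {$, do, true}.
FOLLOW(L): in S→L do S Q, L is followed by do S Q with FIRST {do}; in Q→true L do, L is followed by do with FIRST {do}. Thus FOLLOW(L) = {do}.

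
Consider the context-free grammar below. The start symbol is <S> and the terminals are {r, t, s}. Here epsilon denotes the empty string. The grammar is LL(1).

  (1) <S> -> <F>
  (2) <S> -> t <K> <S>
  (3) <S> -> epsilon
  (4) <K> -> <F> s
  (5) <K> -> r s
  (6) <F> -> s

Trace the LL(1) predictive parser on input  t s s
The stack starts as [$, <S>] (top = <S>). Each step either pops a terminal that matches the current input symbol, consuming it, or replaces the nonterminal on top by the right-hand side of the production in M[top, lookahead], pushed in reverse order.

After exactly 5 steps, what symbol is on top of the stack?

step 1: stack=$ <S>  input=t s s $  — expand <S> -> t <K> <S>
step 2: stack=$ <S> <K> t  input=t s s $  — match t
step 3: stack=$ <S> <K>  input=s s $  — expand <K> -> <F> s
step 4: stack=$ <S> s <F>  input=s s $  — expand <F> -> s
step 5: stack=$ <S> s s  input=s s $  — match s
Stack after step 5: $ <S> s (top = s).

s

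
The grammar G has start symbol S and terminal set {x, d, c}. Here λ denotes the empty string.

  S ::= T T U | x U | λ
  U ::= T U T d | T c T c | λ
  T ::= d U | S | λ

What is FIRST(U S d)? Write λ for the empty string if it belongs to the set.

FIRST(S): from S::=T T U we get {λ, c, d, x}; from S::=x U we get {x}; from S::=λ we get {λ}. So FIRST(S) = {λ, c, d, x}.
FIRST(T): from T::=d U we get {d}; from T::=S we get {λ, c, d, x}; from T::=λ we get {λ}. So FIRST(T) = {λ, c, d, x}.
FIRST(U): from U::=T U T d we get {c, d, x}; from U::=T c T c we get {c, d, x}; from U::=λ we get {λ}. So FIRST(U) = {λ, c, d, x}.
FIRST(U S d): take FIRST of each symbol in turn, carrying on past any symbol whose FIRST contains λ; result {c, d, x}.

{c, d, x}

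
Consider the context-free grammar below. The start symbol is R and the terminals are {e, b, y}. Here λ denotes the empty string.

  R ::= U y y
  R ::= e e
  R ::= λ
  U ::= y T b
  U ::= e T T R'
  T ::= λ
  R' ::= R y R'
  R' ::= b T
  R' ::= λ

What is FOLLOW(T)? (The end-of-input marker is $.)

FIRST(U): from U::=y T b we get {y}; from U::=e T T R' we get {e}. So FIRST(U) = {e, y}.
FIRST(T): from T::=λ we get {λ}. So FIRST(T) = {λ}.
FIRST(R): from R::=U y y we get {e, y}; from R::=e e we get {e}; from R::=λ we get {λ}. So FIRST(R) = {λ, e, y}.
FIRST(R'): from R'::=R y R' we get {e, y}; from R'::=b T we get {b}; from R'::=λ we get {λ}. So FIRST(R') = {λ, b, e, y}.
FOLLOW(R) includes $ since R is the start symbol.
FOLLOW(R): in R'::=R y R', R is followed by y R' with FIRST {y}. Thus FOLLOW(R) = {$, y}.
FOLLOW(U): in R::=U y y, U is followed by y y with FIRST {y}. Thus FOLLOW(U) = {y}.
FOLLOW(R'): in U::=e T T R', the suffix after R' is empty, so FOLLOW(R') ⊇ FOLLOW(U) = {y}; in R'::=R y R', the suffix after R' is empty (adds nothing new). Thus FOLLOW(R') = {y}.
FOLLOW(T): in U::=y T b, T is followed by b with FIRST {b}; in U::=e T T R' (occurrence 1), T is followed by T R' with FIRST {λ, b, e, y}; in U::=e T T R' (occurrence 1), the suffix after T is nullable, so FOLLOW(T) ⊇ FOLLOW(U) = {y}; in U::=e T T R' (occurrence 2), T is followed by R' with FIRST {λ, b, e, y}; in U::=e T T R' (occurrence 2), the suffix after T is nullable, so FOLLOW(T) ⊇ FOLLOW(U) = {y}; in R'::=b T, the suffix after T is empty, so FOLLOW(T) ⊇ FOLLOW(R') = {y}. Thus FOLLOW(T) = {b, e, y}.

{b, e, y}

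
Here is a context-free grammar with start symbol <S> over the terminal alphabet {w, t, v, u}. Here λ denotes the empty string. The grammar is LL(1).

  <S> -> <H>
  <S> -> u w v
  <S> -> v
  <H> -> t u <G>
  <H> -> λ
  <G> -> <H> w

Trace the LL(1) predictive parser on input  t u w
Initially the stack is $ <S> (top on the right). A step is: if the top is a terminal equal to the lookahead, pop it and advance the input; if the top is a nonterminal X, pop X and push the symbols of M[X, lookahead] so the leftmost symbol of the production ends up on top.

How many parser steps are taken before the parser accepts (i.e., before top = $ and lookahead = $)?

step 1: stack=$ <S>  input=t u w $  — expand <S> -> <H>
step 2: stack=$ <H>  input=t u w $  — expand <H> -> t u <G>
step 3: stack=$ <G> u t  input=t u w $  — match t
step 4: stack=$ <G> u  input=u w $  — match u
step 5: stack=$ <G>  input=w $  — expand <G> -> <H> w
step 6: stack=$ w <H>  input=w $  — expand <H> -> λ
step 7: stack=$ w  input=w $  — match w
Accept reached after 7 steps.

7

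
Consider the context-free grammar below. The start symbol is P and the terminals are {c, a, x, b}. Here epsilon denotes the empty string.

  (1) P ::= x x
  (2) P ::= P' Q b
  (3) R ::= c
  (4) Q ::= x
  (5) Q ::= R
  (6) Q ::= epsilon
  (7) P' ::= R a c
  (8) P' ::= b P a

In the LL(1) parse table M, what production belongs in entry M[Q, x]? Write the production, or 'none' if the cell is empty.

FIRST(R): from R::=c we get {c}. So FIRST(R) = {c}.
FIRST(Q): from Q::=x we get {x}; from Q::=R we get {c}; from Q::=epsilon we get {epsilon}. So FIRST(Q) = {epsilon, c, x}.
FIRST(P'): from P'::=R a c we get {c}; from P'::=b P a we get {b}. So FIRST(P') = {b, c}.
FIRST(P): from P::=x x we get {x}; from P::=P' Q b we get {b, c}. So FIRST(P) = {b, c, x}.
FOLLOW(P) includes $ since P is the start symbol.
FOLLOW(Q): in P::=P' Q b, Q is followed by b with FIRST {b}. Thus FOLLOW(Q) = {b}.
For Q ::= x: FIRST(x) = {x}, so it goes in M[Q, t] for t ∈ {x}.
For Q ::= R: FIRST(R) = {c}, so it goes in M[Q, t] for t ∈ {c}.
For Q ::= epsilon: FIRST(epsilon) = {epsilon}, so it goes in M[Q, t] for t ∈ {}; since epsilon ∈ FIRST, also for every t ∈ FOLLOW(Q) = {b}.

Q ::= x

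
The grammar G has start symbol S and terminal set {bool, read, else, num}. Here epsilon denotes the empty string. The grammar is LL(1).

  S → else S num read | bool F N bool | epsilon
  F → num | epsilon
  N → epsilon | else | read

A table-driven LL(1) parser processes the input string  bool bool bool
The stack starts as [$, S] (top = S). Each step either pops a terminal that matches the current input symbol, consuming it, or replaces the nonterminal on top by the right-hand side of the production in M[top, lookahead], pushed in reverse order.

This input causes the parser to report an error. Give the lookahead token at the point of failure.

     Stack            Input             Action
  1  $ S              bool bool bool $  expand S → bool F N bool
  2  $ bool N F bool  bool bool bool $  match bool
  3  $ bool N F       bool bool $       expand F → epsilon
  4  $ bool N         bool bool $       expand N → epsilon
  5  $ bool           bool bool $       match bool
  6  $                bool $            error: stack empty but input remains

bool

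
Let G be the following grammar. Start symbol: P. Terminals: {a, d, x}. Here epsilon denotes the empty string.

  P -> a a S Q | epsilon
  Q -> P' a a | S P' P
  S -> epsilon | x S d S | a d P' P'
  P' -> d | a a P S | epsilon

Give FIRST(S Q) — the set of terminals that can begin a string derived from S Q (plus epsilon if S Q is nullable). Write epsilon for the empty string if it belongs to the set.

{epsilon, a, d, x}

FIRST(P): from P->a a S Q we get {a}; from P->epsilon we get {epsilon}. So FIRST(P) = {epsilon, a}.
FIRST(S): from S->epsilon we get {epsilon}; from S->x S d S we get {x}; from S->a d P' P' we get {a}. So FIRST(S) = {epsilon, a, x}.
FIRST(P'): from P'->d we get {d}; from P'->a a P S we get {a}; from P'->epsilon we get {epsilon}. So FIRST(P') = {epsilon, a, d}.
FIRST(Q): from Q->P' a a we get {a, d}; from Q->S P' P we get {epsilon, a, d, x}. So FIRST(Q) = {epsilon, a, d, x}.
FIRST(S Q): take FIRST of each symbol in turn, carrying on past any symbol whose FIRST contains epsilon; result {epsilon, a, d, x}.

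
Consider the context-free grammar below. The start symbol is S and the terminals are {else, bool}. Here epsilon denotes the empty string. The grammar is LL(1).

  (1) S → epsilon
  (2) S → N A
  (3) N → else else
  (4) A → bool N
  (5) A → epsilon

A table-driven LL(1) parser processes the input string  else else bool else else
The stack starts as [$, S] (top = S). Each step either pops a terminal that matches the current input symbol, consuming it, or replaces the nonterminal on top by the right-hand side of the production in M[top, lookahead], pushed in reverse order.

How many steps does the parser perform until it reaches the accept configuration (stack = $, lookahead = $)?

step 1: stack=$ S  input=else else bool else else $  — expand S → N A
step 2: stack=$ A N  input=else else bool else else $  — expand N → else else
step 3: stack=$ A else else  input=else else bool else else $  — match else
step 4: stack=$ A else  input=else bool else else $  — match else
step 5: stack=$ A  input=bool else else $  — expand A → bool N
step 6: stack=$ N bool  input=bool else else $  — match bool
step 7: stack=$ N  input=else else $  — expand N → else else
step 8: stack=$ else else  input=else else $  — match else
step 9: stack=$ else  input=else $  — match else
Accept reached after 9 steps.

9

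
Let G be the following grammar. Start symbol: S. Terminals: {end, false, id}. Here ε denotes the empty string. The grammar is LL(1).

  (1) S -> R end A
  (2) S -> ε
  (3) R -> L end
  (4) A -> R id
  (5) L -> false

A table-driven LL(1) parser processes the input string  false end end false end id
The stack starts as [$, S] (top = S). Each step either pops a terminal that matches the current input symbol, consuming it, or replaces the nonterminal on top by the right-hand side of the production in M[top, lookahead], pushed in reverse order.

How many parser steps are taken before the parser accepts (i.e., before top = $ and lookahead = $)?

step 1: stack=$ S  input=false end end false end id $  — expand S -> R end A
step 2: stack=$ A end R  input=false end end false end id $  — expand R -> L end
step 3: stack=$ A end end L  input=false end end false end id $  — expand L -> false
step 4: stack=$ A end end false  input=false end end false end id $  — match false
step 5: stack=$ A end end  input=end end false end id $  — match end
step 6: stack=$ A end  input=end false end id $  — match end
step 7: stack=$ A  input=false end id $  — expand A -> R id
step 8: stack=$ id R  input=false end id $  — expand R -> L end
step 9: stack=$ id end L  input=false end id $  — expand L -> false
step 10: stack=$ id end false  input=false end id $  — match false
step 11: stack=$ id end  input=end id $  — match end
step 12: stack=$ id  input=id $  — match id
Accept reached after 12 steps.

12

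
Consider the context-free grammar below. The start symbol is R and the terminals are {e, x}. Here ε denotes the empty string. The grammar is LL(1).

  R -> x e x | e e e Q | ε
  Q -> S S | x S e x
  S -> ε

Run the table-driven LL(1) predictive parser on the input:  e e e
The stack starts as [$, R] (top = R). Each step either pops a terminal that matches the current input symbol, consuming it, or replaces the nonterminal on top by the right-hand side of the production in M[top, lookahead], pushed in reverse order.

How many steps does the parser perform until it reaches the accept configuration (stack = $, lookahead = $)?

7

step 1: stack=$ R  input=e e e $  — expand R -> e e e Q
step 2: stack=$ Q e e e  input=e e e $  — match e
step 3: stack=$ Q e e  input=e e $  — match e
step 4: stack=$ Q e  input=e $  — match e
step 5: stack=$ Q  input=$  — expand Q -> S S
step 6: stack=$ S S  input=$  — expand S -> ε
step 7: stack=$ S  input=$  — expand S -> ε
Accept reached after 7 steps.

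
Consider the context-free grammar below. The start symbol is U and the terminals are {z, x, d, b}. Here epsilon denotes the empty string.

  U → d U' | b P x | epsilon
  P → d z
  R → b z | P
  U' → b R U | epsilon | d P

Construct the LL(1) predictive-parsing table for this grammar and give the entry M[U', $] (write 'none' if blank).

U' → epsilon

FIRST(U): from U→d U' we get {d}; from U→b P x we get {b}; from U→epsilon we get {epsilon}. So FIRST(U) = {epsilon, b, d}.
FIRST(P): from P→d z we get {d}. So FIRST(P) = {d}.
FIRST(U'): from U'→b R U we get {b}; from U'→epsilon we get {epsilon}; from U'→d P we get {d}. So FIRST(U') = {epsilon, b, d}.
FIRST(R): from R→b z we get {b}; from R→P we get {d}. So FIRST(R) = {b, d}.
FOLLOW(U) includes $ since U is the start symbol.
FOLLOW(U): in U'→b R U, the suffix after U is empty, so FOLLOW(U) ⊇ FOLLOW(U') = {$}. Thus FOLLOW(U) = {$}.
FOLLOW(U'): in U→d U', the suffix after U' is empty, so FOLLOW(U') ⊇ FOLLOW(U) = {$}. Thus FOLLOW(U') = {$}.
For U' → b R U: FIRST(b R U) = {b}, so it goes in M[U', t] for t ∈ {b}.
For U' → epsilon: FIRST(epsilon) = {epsilon}, so it goes in M[U', t] for t ∈ {}; since epsilon ∈ FIRST, also for every t ∈ FOLLOW(U') = {$}.
For U' → d P: FIRST(d P) = {d}, so it goes in M[U', t] for t ∈ {d}.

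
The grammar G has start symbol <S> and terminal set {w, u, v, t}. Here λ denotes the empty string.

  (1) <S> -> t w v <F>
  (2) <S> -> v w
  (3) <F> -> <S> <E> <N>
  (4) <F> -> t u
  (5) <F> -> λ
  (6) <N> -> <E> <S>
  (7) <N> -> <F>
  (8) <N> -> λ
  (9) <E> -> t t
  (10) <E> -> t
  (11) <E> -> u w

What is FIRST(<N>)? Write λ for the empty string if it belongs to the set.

FIRST(<S>): from <S>->t w v <F> we get {t}; from <S>->v w we get {v}. So FIRST(<S>) = {t, v}.
FIRST(<E>): from <E>->t t we get {t}; from <E>->t we get {t}; from <E>->u w we get {u}. So FIRST(<E>) = {t, u}.
FIRST(<F>): from <F>-><S> <E> <N> we get {t, v}; from <F>->t u we get {t}; from <F>->λ we get {λ}. So FIRST(<F>) = {λ, t, v}.
FIRST(<N>): from <N>-><E> <S> we get {t, u}; from <N>-><F> we get {λ, t, v}; from <N>->λ we get {λ}. So FIRST(<N>) = {λ, t, u, v}.

{λ, t, u, v}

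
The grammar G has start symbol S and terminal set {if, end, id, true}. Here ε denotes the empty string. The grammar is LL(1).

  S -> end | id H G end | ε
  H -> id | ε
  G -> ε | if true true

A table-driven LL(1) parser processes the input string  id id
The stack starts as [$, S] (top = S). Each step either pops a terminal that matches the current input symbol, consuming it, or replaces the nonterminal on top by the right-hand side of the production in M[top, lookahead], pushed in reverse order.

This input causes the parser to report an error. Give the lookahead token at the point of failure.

$

     Stack         Input    Action
  1  $ S           id id $  expand S -> id H G end
  2  $ end G H id  id id $  match id
  3  $ end G H     id $     expand H -> id
  4  $ end G id    id $     match id
  5  $ end G       $        error: M[G, $] is empty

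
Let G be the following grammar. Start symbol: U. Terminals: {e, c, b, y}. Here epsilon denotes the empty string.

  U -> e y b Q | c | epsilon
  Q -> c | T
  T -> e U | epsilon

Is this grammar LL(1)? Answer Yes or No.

FIRST(U) = {epsilon, c, e}
FIRST(Q) = {epsilon, c, e}
FIRST(T) = {epsilon, e}
FOLLOW(U) = {$}
FOLLOW(Q) = {$}
FOLLOW(T) = {$}
Each cell of M receives at most one production.

Yes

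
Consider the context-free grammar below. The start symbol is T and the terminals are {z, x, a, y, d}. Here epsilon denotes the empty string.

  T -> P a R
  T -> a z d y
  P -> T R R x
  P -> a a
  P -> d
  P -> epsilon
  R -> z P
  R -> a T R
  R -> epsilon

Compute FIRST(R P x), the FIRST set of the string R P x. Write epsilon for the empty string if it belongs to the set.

{a, d, x, z}

FIRST(R): from R->z P we get {z}; from R->a T R we get {a}; from R->epsilon we get {epsilon}. So FIRST(R) = {epsilon, a, z}.
FIRST(T): from T->P a R we get {a, d}; from T->a z d y we get {a}. So FIRST(T) = {a, d}.
FIRST(P): from P->T R R x we get {a, d}; from P->a a we get {a}; from P->d we get {d}; from P->epsilon we get {epsilon}. So FIRST(P) = {epsilon, a, d}.
FIRST(R P x): take FIRST of each symbol in turn, carrying on past any symbol whose FIRST contains epsilon; result {a, d, x, z}.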